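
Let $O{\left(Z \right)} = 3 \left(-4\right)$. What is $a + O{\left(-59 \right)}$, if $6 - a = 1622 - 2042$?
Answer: $414$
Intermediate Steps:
$O{\left(Z \right)} = -12$
$a = 426$ ($a = 6 - \left(1622 - 2042\right) = 6 - -420 = 6 + 420 = 426$)
$a + O{\left(-59 \right)} = 426 - 12 = 414$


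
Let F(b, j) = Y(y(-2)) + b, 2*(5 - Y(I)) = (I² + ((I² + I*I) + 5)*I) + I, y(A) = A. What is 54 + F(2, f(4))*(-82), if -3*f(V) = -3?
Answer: -1504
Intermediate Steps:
f(V) = 1 (f(V) = -⅓*(-3) = 1)
Y(I) = 5 - I/2 - I²/2 - I*(5 + 2*I²)/2 (Y(I) = 5 - ((I² + ((I² + I*I) + 5)*I) + I)/2 = 5 - ((I² + ((I² + I²) + 5)*I) + I)/2 = 5 - ((I² + (2*I² + 5)*I) + I)/2 = 5 - ((I² + (5 + 2*I²)*I) + I)/2 = 5 - ((I² + I*(5 + 2*I²)) + I)/2 = 5 - (I + I² + I*(5 + 2*I²))/2 = 5 + (-I/2 - I²/2 - I*(5 + 2*I²)/2) = 5 - I/2 - I²/2 - I*(5 + 2*I²)/2)
F(b, j) = 17 + b (F(b, j) = (5 - 1*(-2)³ - 3*(-2) - ½*(-2)²) + b = (5 - 1*(-8) + 6 - ½*4) + b = (5 + 8 + 6 - 2) + b = 17 + b)
54 + F(2, f(4))*(-82) = 54 + (17 + 2)*(-82) = 54 + 19*(-82) = 54 - 1558 = -1504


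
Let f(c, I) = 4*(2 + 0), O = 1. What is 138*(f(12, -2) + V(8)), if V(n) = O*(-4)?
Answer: 552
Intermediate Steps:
f(c, I) = 8 (f(c, I) = 4*2 = 8)
V(n) = -4 (V(n) = 1*(-4) = -4)
138*(f(12, -2) + V(8)) = 138*(8 - 4) = 138*4 = 552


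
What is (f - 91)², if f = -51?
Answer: 20164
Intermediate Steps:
(f - 91)² = (-51 - 91)² = (-142)² = 20164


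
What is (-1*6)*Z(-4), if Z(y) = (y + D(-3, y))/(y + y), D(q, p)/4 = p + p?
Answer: -27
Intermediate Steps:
D(q, p) = 8*p (D(q, p) = 4*(p + p) = 4*(2*p) = 8*p)
Z(y) = 9/2 (Z(y) = (y + 8*y)/(y + y) = (9*y)/((2*y)) = (9*y)*(1/(2*y)) = 9/2)
(-1*6)*Z(-4) = -1*6*(9/2) = -6*9/2 = -27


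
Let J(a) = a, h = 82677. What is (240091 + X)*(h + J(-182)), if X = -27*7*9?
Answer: 19665983050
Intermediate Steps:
X = -1701 (X = -189*9 = -1701)
(240091 + X)*(h + J(-182)) = (240091 - 1701)*(82677 - 182) = 238390*82495 = 19665983050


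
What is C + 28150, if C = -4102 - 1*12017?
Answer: 12031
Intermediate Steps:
C = -16119 (C = -4102 - 12017 = -16119)
C + 28150 = -16119 + 28150 = 12031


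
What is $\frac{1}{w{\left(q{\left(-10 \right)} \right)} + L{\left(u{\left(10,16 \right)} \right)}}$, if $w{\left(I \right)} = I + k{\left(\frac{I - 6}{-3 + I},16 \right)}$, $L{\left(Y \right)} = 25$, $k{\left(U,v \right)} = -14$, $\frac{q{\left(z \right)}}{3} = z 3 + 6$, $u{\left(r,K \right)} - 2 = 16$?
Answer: $- \frac{1}{61} \approx -0.016393$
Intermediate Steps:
$u{\left(r,K \right)} = 18$ ($u{\left(r,K \right)} = 2 + 16 = 18$)
$q{\left(z \right)} = 18 + 9 z$ ($q{\left(z \right)} = 3 \left(z 3 + 6\right) = 3 \left(3 z + 6\right) = 3 \left(6 + 3 z\right) = 18 + 9 z$)
$w{\left(I \right)} = -14 + I$ ($w{\left(I \right)} = I - 14 = -14 + I$)
$\frac{1}{w{\left(q{\left(-10 \right)} \right)} + L{\left(u{\left(10,16 \right)} \right)}} = \frac{1}{\left(-14 + \left(18 + 9 \left(-10\right)\right)\right) + 25} = \frac{1}{\left(-14 + \left(18 - 90\right)\right) + 25} = \frac{1}{\left(-14 - 72\right) + 25} = \frac{1}{-86 + 25} = \frac{1}{-61} = - \frac{1}{61}$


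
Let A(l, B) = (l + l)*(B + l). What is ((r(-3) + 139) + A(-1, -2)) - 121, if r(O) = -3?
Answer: 21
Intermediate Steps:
A(l, B) = 2*l*(B + l) (A(l, B) = (2*l)*(B + l) = 2*l*(B + l))
((r(-3) + 139) + A(-1, -2)) - 121 = ((-3 + 139) + 2*(-1)*(-2 - 1)) - 121 = (136 + 2*(-1)*(-3)) - 121 = (136 + 6) - 121 = 142 - 121 = 21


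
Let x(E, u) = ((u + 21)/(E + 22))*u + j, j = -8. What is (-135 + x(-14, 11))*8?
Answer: -792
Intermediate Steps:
x(E, u) = -8 + u*(21 + u)/(22 + E) (x(E, u) = ((u + 21)/(E + 22))*u - 8 = ((21 + u)/(22 + E))*u - 8 = u*(21 + u)/(22 + E) - 8 = -8 + u*(21 + u)/(22 + E))
(-135 + x(-14, 11))*8 = (-135 + (-176 + 11² - 8*(-14) + 21*11)/(22 - 14))*8 = (-135 + (-176 + 121 + 112 + 231)/8)*8 = (-135 + (⅛)*288)*8 = (-135 + 36)*8 = -99*8 = -792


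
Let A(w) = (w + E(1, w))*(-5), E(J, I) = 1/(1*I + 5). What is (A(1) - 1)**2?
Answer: 1681/36 ≈ 46.694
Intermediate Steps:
E(J, I) = 1/(5 + I) (E(J, I) = 1/(I + 5) = 1/(5 + I))
A(w) = -5*w - 5/(5 + w) (A(w) = (w + 1/(5 + w))*(-5) = -5*w - 5/(5 + w))
(A(1) - 1)**2 = (5*(-1 - 1*1*(5 + 1))/(5 + 1) - 1)**2 = (5*(-1 - 1*1*6)/6 - 1)**2 = (5*(1/6)*(-1 - 6) - 1)**2 = (5*(1/6)*(-7) - 1)**2 = (-35/6 - 1)**2 = (-41/6)**2 = 1681/36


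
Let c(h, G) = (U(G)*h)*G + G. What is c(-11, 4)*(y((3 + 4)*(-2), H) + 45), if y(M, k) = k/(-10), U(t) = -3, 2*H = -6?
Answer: 30804/5 ≈ 6160.8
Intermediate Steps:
H = -3 (H = (½)*(-6) = -3)
y(M, k) = -k/10 (y(M, k) = k*(-⅒) = -k/10)
c(h, G) = G - 3*G*h (c(h, G) = (-3*h)*G + G = -3*G*h + G = G - 3*G*h)
c(-11, 4)*(y((3 + 4)*(-2), H) + 45) = (4*(1 - 3*(-11)))*(-⅒*(-3) + 45) = (4*(1 + 33))*(3/10 + 45) = (4*34)*(453/10) = 136*(453/10) = 30804/5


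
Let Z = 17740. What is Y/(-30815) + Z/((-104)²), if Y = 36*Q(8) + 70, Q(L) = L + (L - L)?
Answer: 135696493/83323760 ≈ 1.6285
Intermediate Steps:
Q(L) = L (Q(L) = L + 0 = L)
Y = 358 (Y = 36*8 + 70 = 288 + 70 = 358)
Y/(-30815) + Z/((-104)²) = 358/(-30815) + 17740/((-104)²) = 358*(-1/30815) + 17740/10816 = -358/30815 + 17740*(1/10816) = -358/30815 + 4435/2704 = 135696493/83323760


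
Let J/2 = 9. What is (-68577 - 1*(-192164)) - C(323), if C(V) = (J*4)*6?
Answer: 123155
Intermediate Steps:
J = 18 (J = 2*9 = 18)
C(V) = 432 (C(V) = (18*4)*6 = 72*6 = 432)
(-68577 - 1*(-192164)) - C(323) = (-68577 - 1*(-192164)) - 1*432 = (-68577 + 192164) - 432 = 123587 - 432 = 123155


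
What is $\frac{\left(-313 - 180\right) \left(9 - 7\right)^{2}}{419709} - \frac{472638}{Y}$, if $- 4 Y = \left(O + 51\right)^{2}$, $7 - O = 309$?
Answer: $\frac{793357451396}{26442086709} \approx 30.004$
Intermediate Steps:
$O = -302$ ($O = 7 - 309 = -302$)
$Y = - \frac{63001}{4}$ ($Y = - \frac{\left(-302 + 51\right)^{2}}{4} = - \frac{\left(-251\right)^{2}}{4} = \left(- \frac{1}{4}\right) 63001 = - \frac{63001}{4} \approx -15750.0$)
$\frac{\left(-313 - 180\right) \left(9 - 7\right)^{2}}{419709} - \frac{472638}{Y} = \frac{\left(-313 - 180\right) \left(9 - 7\right)^{2}}{419709} - \frac{472638}{- \frac{63001}{4}} = - 493 \cdot 2^{2} \cdot \frac{1}{419709} - - \frac{1890552}{63001} = \left(-493\right) 4 \cdot \frac{1}{419709} + \frac{1890552}{63001} = \left(-1972\right) \frac{1}{419709} + \frac{1890552}{63001} = - \frac{1972}{419709} + \frac{1890552}{63001} = \frac{793357451396}{26442086709}$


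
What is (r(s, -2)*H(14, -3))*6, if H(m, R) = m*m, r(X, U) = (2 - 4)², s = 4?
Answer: 4704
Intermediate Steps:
r(X, U) = 4 (r(X, U) = (-2)² = 4)
H(m, R) = m²
(r(s, -2)*H(14, -3))*6 = (4*14²)*6 = (4*196)*6 = 784*6 = 4704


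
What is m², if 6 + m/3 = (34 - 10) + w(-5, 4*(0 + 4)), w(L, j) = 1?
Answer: 3249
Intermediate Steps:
m = 57 (m = -18 + 3*((34 - 10) + 1) = -18 + 3*(24 + 1) = -18 + 3*25 = -18 + 75 = 57)
m² = 57² = 3249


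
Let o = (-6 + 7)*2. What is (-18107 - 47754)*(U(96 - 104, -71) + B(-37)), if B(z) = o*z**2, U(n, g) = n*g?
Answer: -217736466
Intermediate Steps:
U(n, g) = g*n
o = 2 (o = 1*2 = 2)
B(z) = 2*z**2
(-18107 - 47754)*(U(96 - 104, -71) + B(-37)) = (-18107 - 47754)*(-71*(96 - 104) + 2*(-37)**2) = -65861*(-71*(-8) + 2*1369) = -65861*(568 + 2738) = -65861*3306 = -217736466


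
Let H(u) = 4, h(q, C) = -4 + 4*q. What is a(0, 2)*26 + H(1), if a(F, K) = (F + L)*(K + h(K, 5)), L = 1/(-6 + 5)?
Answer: -152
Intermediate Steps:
L = -1 (L = 1/(-1) = -1)
a(F, K) = (-1 + F)*(-4 + 5*K) (a(F, K) = (F - 1)*(K + (-4 + 4*K)) = (-1 + F)*(-4 + 5*K))
a(0, 2)*26 + H(1) = (4 - 5*2 - 4*0 + 5*0*2)*26 + 4 = (4 - 10 + 0 + 0)*26 + 4 = -6*26 + 4 = -156 + 4 = -152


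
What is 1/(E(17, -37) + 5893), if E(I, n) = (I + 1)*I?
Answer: 1/6199 ≈ 0.00016132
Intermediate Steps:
E(I, n) = I*(1 + I) (E(I, n) = (1 + I)*I = I*(1 + I))
1/(E(17, -37) + 5893) = 1/(17*(1 + 17) + 5893) = 1/(17*18 + 5893) = 1/(306 + 5893) = 1/6199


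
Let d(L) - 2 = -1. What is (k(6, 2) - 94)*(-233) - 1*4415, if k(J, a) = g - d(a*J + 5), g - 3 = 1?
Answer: 16788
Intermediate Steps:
d(L) = 1 (d(L) = 2 - 1 = 1)
g = 4 (g = 3 + 1 = 4)
k(J, a) = 3 (k(J, a) = 4 - 1*1 = 4 - 1 = 3)
(k(6, 2) - 94)*(-233) - 1*4415 = (3 - 94)*(-233) - 1*4415 = -91*(-233) - 4415 = 21203 - 4415 = 16788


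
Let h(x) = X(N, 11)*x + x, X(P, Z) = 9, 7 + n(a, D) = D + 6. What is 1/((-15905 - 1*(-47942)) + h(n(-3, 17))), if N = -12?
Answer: 1/32197 ≈ 3.1059e-5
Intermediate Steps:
n(a, D) = -1 + D (n(a, D) = -7 + (D + 6) = -7 + (6 + D) = -1 + D)
h(x) = 10*x (h(x) = 9*x + x = 10*x)
1/((-15905 - 1*(-47942)) + h(n(-3, 17))) = 1/((-15905 - 1*(-47942)) + 10*(-1 + 17)) = 1/((-15905 + 47942) + 10*16) = 1/(32037 + 160) = 1/32197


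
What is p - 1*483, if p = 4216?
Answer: 3733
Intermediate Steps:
p - 1*483 = 4216 - 1*483 = 4216 - 483 = 3733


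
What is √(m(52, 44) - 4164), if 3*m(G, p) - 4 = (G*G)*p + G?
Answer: 2*√79905/3 ≈ 188.45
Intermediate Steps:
m(G, p) = 4/3 + G/3 + p*G²/3 (m(G, p) = 4/3 + ((G*G)*p + G)/3 = 4/3 + (G²*p + G)/3 = 4/3 + (p*G² + G)/3 = 4/3 + (G + p*G²)/3 = 4/3 + (G/3 + p*G²/3) = 4/3 + G/3 + p*G²/3)
√(m(52, 44) - 4164) = √((4/3 + (⅓)*52 + (⅓)*44*52²) - 4164) = √((4/3 + 52/3 + (⅓)*44*2704) - 4164) = √((4/3 + 52/3 + 118976/3) - 4164) = √(119032/3 - 4164) = √(106540/3) = 2*√79905/3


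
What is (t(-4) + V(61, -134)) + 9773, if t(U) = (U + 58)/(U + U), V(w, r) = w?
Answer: 39309/4 ≈ 9827.3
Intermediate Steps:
t(U) = (58 + U)/(2*U) (t(U) = (58 + U)/((2*U)) = (58 + U)*(1/(2*U)) = (58 + U)/(2*U))
(t(-4) + V(61, -134)) + 9773 = ((½)*(58 - 4)/(-4) + 61) + 9773 = ((½)*(-¼)*54 + 61) + 9773 = (-27/4 + 61) + 9773 = 217/4 + 9773 = 39309/4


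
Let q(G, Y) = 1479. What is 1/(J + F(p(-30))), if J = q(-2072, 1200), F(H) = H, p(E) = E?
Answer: 1/1449 ≈ 0.00069013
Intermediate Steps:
J = 1479
1/(J + F(p(-30))) = 1/(1479 - 30) = 1/1449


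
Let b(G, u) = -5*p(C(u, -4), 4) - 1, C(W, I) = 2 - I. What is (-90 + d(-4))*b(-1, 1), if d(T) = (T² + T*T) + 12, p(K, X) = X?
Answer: 966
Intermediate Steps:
b(G, u) = -21 (b(G, u) = -5*4 - 1 = -20 - 1 = -21)
d(T) = 12 + 2*T² (d(T) = (T² + T²) + 12 = 2*T² + 12 = 12 + 2*T²)
(-90 + d(-4))*b(-1, 1) = (-90 + (12 + 2*(-4)²))*(-21) = (-90 + (12 + 2*16))*(-21) = (-90 + (12 + 32))*(-21) = (-90 + 44)*(-21) = -46*(-21) = 966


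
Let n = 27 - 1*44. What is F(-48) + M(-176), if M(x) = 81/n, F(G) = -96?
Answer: -1713/17 ≈ -100.76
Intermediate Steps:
n = -17 (n = 27 - 44 = -17)
M(x) = -81/17 (M(x) = 81/(-17) = 81*(-1/17) = -81/17)
F(-48) + M(-176) = -96 - 81/17 = -1713/17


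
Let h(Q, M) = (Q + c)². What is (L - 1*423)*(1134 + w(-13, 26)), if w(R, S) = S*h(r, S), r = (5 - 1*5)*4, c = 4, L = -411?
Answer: -1292700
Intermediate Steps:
r = 0 (r = (5 - 5)*4 = 0*4 = 0)
h(Q, M) = (4 + Q)² (h(Q, M) = (Q + 4)² = (4 + Q)²)
w(R, S) = 16*S (w(R, S) = S*(4 + 0)² = S*4² = S*16 = 16*S)
(L - 1*423)*(1134 + w(-13, 26)) = (-411 - 1*423)*(1134 + 16*26) = (-411 - 423)*(1134 + 416) = -834*1550 = -1292700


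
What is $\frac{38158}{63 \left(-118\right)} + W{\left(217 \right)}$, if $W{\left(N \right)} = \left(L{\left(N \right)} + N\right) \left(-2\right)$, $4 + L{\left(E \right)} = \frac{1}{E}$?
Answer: $- \frac{49679213}{115227} \approx -431.14$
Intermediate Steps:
$L{\left(E \right)} = -4 + \frac{1}{E}$
$W{\left(N \right)} = 8 - 2 N - \frac{2}{N}$ ($W{\left(N \right)} = \left(\left(-4 + \frac{1}{N}\right) + N\right) \left(-2\right) = \left(-4 + N + \frac{1}{N}\right) \left(-2\right) = 8 - 2 N - \frac{2}{N}$)
$\frac{38158}{63 \left(-118\right)} + W{\left(217 \right)} = \frac{38158}{63 \left(-118\right)} - \left(426 + \frac{2}{217}\right) = \frac{38158}{-7434} - \frac{92444}{217} = 38158 \left(- \frac{1}{7434}\right) - \frac{92444}{217} = - \frac{19079}{3717} - \frac{92444}{217} = - \frac{49679213}{115227}$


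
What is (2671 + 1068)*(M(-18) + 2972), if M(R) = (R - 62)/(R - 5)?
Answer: 255882204/23 ≈ 1.1125e+7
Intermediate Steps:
M(R) = (-62 + R)/(-5 + R)
(2671 + 1068)*(M(-18) + 2972) = (2671 + 1068)*((-62 - 18)/(-5 - 18) + 2972) = 3739*(-80/(-23) + 2972) = 3739*(-1/23*(-80) + 2972) = 3739*(80/23 + 2972) = 3739*(68436/23) = 255882204/23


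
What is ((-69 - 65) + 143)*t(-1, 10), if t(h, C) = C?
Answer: 90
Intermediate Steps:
((-69 - 65) + 143)*t(-1, 10) = ((-69 - 65) + 143)*10 = (-134 + 143)*10 = 9*10 = 90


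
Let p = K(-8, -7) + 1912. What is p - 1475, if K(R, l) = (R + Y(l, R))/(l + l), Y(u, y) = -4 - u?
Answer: 6123/14 ≈ 437.36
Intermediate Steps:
K(R, l) = (-4 + R - l)/(2*l) (K(R, l) = (R + (-4 - l))/(l + l) = (-4 + R - l)/((2*l)) = (-4 + R - l)*(1/(2*l)) = (-4 + R - l)/(2*l))
p = 26773/14 (p = (½)*(-4 - 8 - 1*(-7))/(-7) + 1912 = (½)*(-⅐)*(-4 - 8 + 7) + 1912 = (½)*(-⅐)*(-5) + 1912 = 5/14 + 1912 = 26773/14 ≈ 1912.4)
p - 1475 = 26773/14 - 1475 = 6123/14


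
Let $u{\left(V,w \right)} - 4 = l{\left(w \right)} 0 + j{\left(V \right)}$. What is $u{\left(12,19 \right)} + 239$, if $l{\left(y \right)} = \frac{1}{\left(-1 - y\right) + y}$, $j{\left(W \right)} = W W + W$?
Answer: $399$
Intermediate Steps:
$j{\left(W \right)} = W + W^{2}$ ($j{\left(W \right)} = W^{2} + W = W + W^{2}$)
$l{\left(y \right)} = -1$ ($l{\left(y \right)} = \frac{1}{-1} = -1$)
$u{\left(V,w \right)} = 4 + V \left(1 + V\right)$ ($u{\left(V,w \right)} = 4 + \left(\left(-1\right) 0 + V \left(1 + V\right)\right) = 4 + \left(0 + V \left(1 + V\right)\right) = 4 + V \left(1 + V\right)$)
$u{\left(12,19 \right)} + 239 = \left(4 + 12 \left(1 + 12\right)\right) + 239 = \left(4 + 12 \cdot 13\right) + 239 = \left(4 + 156\right) + 239 = 160 + 239 = 399$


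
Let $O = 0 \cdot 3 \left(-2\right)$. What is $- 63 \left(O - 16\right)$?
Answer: $1008$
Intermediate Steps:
$O = 0$ ($O = 0 \left(-2\right) = 0$)
$- 63 \left(O - 16\right) = - 63 \left(0 - 16\right) = \left(-63\right) \left(-16\right) = 1008$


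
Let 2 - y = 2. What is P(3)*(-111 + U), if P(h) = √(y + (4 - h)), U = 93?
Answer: -18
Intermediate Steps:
y = 0 (y = 2 - 1*2 = 2 - 2 = 0)
P(h) = √(4 - h) (P(h) = √(0 + (4 - h)) = √(4 - h))
P(3)*(-111 + U) = √(4 - 1*3)*(-111 + 93) = √(4 - 3)*(-18) = √1*(-18) = 1*(-18) = -18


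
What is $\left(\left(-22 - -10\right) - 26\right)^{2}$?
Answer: $1444$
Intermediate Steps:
$\left(\left(-22 - -10\right) - 26\right)^{2} = \left(\left(-22 + 10\right) - 26\right)^{2} = \left(-12 - 26\right)^{2} = \left(-38\right)^{2} = 1444$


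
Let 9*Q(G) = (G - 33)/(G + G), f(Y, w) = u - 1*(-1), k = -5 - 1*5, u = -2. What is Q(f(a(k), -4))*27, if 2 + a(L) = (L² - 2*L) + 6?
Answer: 51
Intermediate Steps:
k = -10 (k = -5 - 5 = -10)
a(L) = 4 + L² - 2*L (a(L) = -2 + ((L² - 2*L) + 6) = -2 + (6 + L² - 2*L) = 4 + L² - 2*L)
f(Y, w) = -1 (f(Y, w) = -2 - 1*(-1) = -2 + 1 = -1)
Q(G) = (-33 + G)/(18*G) (Q(G) = ((G - 33)/(G + G))/9 = ((-33 + G)/((2*G)))/9 = ((-33 + G)*(1/(2*G)))/9 = ((-33 + G)/(2*G))/9 = (-33 + G)/(18*G))
Q(f(a(k), -4))*27 = ((1/18)*(-33 - 1)/(-1))*27 = ((1/18)*(-1)*(-34))*27 = (17/9)*27 = 51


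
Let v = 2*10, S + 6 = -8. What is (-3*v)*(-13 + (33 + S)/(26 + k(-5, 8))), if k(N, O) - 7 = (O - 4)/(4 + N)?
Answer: 21480/29 ≈ 740.69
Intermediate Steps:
S = -14 (S = -6 - 8 = -14)
k(N, O) = 7 + (-4 + O)/(4 + N) (k(N, O) = 7 + (O - 4)/(4 + N) = 7 + (-4 + O)/(4 + N))
v = 20
(-3*v)*(-13 + (33 + S)/(26 + k(-5, 8))) = (-3*20)*(-13 + (33 - 14)/(26 + (24 + 8 + 7*(-5))/(4 - 5))) = -60*(-13 + 19/(26 + (24 + 8 - 35)/(-1))) = -60*(-13 + 19/(26 - 1*(-3))) = -60*(-13 + 19/(26 + 3)) = -60*(-13 + 19/29) = -60*(-358/29) = 21480/29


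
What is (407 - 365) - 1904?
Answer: -1862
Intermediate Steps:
(407 - 365) - 1904 = 42 - 1904 = -1862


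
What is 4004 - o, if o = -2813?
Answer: 6817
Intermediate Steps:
4004 - o = 4004 - 1*(-2813) = 4004 + 2813 = 6817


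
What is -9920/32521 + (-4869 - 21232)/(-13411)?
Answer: 715793501/436139131 ≈ 1.6412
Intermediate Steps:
-9920/32521 + (-4869 - 21232)/(-13411) = -9920*1/32521 - 26101*(-1/13411) = -9920/32521 + 26101/13411 = 715793501/436139131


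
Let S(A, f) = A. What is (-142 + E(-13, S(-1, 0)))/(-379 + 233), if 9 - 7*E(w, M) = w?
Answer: 486/511 ≈ 0.95108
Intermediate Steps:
E(w, M) = 9/7 - w/7
(-142 + E(-13, S(-1, 0)))/(-379 + 233) = (-142 + (9/7 - ⅐*(-13)))/(-379 + 233) = (-142 + (9/7 + 13/7))/(-146) = (-142 + 22/7)*(-1/146) = -972/7*(-1/146) = 486/511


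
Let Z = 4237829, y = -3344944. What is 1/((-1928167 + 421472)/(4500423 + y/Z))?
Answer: -19072019756723/6385115765155 ≈ -2.9869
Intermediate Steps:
1/((-1928167 + 421472)/(4500423 + y/Z)) = 1/((-1928167 + 421472)/(4500423 - 3344944/4237829)) = 1/(-1506695/(4500423 - 3344944*1/4237829)) = 1/(-1506695/(4500423 - 3344944/4237829)) = 1/(-1506695/19072019756723/4237829) = 1/(-1506695*4237829/19072019756723) = 1/(-6385115765155/19072019756723) = -19072019756723/6385115765155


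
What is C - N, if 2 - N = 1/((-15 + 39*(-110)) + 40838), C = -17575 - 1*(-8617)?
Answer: -327335679/36533 ≈ -8960.0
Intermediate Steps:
C = -8958 (C = -17575 + 8617 = -8958)
N = 73065/36533 (N = 2 - 1/((-15 + 39*(-110)) + 40838) = 2 - 1/((-15 - 4290) + 40838) = 2 - 1/(-4305 + 40838) = 2 - 1/36533 = 73065/36533 ≈ 2.0000)
C - N = -8958 - 1*73065/36533 = -8958 - 73065/36533 = -327335679/36533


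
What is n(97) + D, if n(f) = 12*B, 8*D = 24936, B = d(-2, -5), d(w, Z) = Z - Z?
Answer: 3117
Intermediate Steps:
d(w, Z) = 0
B = 0
D = 3117 (D = (⅛)*24936 = 3117)
n(f) = 0 (n(f) = 12*0 = 0)
n(97) + D = 0 + 3117 = 3117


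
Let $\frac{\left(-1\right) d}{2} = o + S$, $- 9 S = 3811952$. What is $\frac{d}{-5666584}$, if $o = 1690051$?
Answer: $\frac{11398507}{25499628} \approx 0.44701$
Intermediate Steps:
$S = - \frac{3811952}{9}$ ($S = \left(- \frac{1}{9}\right) 3811952 = - \frac{3811952}{9} \approx -4.2355 \cdot 10^{5}$)
$d = - \frac{22797014}{9}$ ($d = - 2 \left(1690051 - \frac{3811952}{9}\right) = \left(-2\right) \frac{11398507}{9} = - \frac{22797014}{9} \approx -2.533 \cdot 10^{6}$)
$\frac{d}{-5666584} = - \frac{22797014}{9 \left(-5666584\right)} = \left(- \frac{22797014}{9}\right) \left(- \frac{1}{5666584}\right) = \frac{11398507}{25499628}$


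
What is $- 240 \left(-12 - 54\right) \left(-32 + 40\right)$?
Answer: $126720$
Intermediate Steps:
$- 240 \left(-12 - 54\right) \left(-32 + 40\right) = - 240 \left(\left(-66\right) 8\right) = \left(-240\right) \left(-528\right) = 126720$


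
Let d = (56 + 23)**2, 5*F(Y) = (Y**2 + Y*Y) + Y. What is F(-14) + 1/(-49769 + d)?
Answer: 16453579/217640 ≈ 75.600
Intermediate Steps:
F(Y) = Y/5 + 2*Y**2/5 (F(Y) = ((Y**2 + Y*Y) + Y)/5 = ((Y**2 + Y**2) + Y)/5 = (2*Y**2 + Y)/5 = (Y + 2*Y**2)/5 = Y/5 + 2*Y**2/5)
d = 6241 (d = 79**2 = 6241)
F(-14) + 1/(-49769 + d) = (1/5)*(-14)*(1 + 2*(-14)) + 1/(-49769 + 6241) = (1/5)*(-14)*(1 - 28) + 1/(-43528) = (1/5)*(-14)*(-27) - 1/43528 = 378/5 - 1/43528 = 16453579/217640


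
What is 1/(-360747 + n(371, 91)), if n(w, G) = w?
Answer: -1/360376 ≈ -2.7749e-6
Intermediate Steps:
1/(-360747 + n(371, 91)) = 1/(-360747 + 371) = 1/(-360376) = -1/360376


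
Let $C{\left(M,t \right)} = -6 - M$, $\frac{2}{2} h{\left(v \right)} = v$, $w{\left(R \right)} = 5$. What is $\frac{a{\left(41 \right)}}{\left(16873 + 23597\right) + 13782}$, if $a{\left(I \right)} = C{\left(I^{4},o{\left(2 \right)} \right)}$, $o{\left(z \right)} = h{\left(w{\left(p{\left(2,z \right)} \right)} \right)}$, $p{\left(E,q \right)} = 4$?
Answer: $- \frac{2825767}{54252} \approx -52.086$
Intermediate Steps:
$h{\left(v \right)} = v$
$o{\left(z \right)} = 5$
$a{\left(I \right)} = -6 - I^{4}$
$\frac{a{\left(41 \right)}}{\left(16873 + 23597\right) + 13782} = \frac{-6 - 41^{4}}{\left(16873 + 23597\right) + 13782} = \frac{-6 - 2825761}{40470 + 13782} = \frac{-6 - 2825761}{54252} = \left(-2825767\right) \frac{1}{54252} = - \frac{2825767}{54252}$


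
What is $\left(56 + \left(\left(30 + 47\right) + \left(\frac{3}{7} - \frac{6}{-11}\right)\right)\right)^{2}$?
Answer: $\frac{106419856}{5929} \approx 17949.0$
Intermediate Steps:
$\left(56 + \left(\left(30 + 47\right) + \left(\frac{3}{7} - \frac{6}{-11}\right)\right)\right)^{2} = \left(56 + \left(77 + \left(3 \cdot \frac{1}{7} - - \frac{6}{11}\right)\right)\right)^{2} = \left(56 + \left(77 + \left(\frac{3}{7} + \frac{6}{11}\right)\right)\right)^{2} = \left(56 + \left(77 + \frac{75}{77}\right)\right)^{2} = \left(56 + \frac{6004}{77}\right)^{2} = \left(\frac{10316}{77}\right)^{2} = \frac{106419856}{5929}$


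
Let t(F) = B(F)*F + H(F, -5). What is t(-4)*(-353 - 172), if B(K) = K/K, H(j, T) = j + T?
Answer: 6825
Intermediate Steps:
H(j, T) = T + j
B(K) = 1
t(F) = -5 + 2*F (t(F) = 1*F + (-5 + F) = F + (-5 + F) = -5 + 2*F)
t(-4)*(-353 - 172) = (-5 + 2*(-4))*(-353 - 172) = (-5 - 8)*(-525) = -13*(-525) = 6825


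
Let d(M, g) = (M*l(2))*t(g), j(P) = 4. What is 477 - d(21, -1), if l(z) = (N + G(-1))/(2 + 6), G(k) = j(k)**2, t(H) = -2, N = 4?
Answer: 582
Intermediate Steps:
G(k) = 16 (G(k) = 4**2 = 16)
l(z) = 5/2 (l(z) = (4 + 16)/(2 + 6) = 20/8 = 20*(1/8) = 5/2)
d(M, g) = -5*M (d(M, g) = (M*(5/2))*(-2) = (5*M/2)*(-2) = -5*M)
477 - d(21, -1) = 477 - (-5)*21 = 477 - 1*(-105) = 477 + 105 = 582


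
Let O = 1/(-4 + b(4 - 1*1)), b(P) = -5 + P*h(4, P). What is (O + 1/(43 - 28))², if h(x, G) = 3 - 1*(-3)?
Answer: 64/2025 ≈ 0.031605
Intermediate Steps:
h(x, G) = 6 (h(x, G) = 3 + 3 = 6)
b(P) = -5 + 6*P (b(P) = -5 + P*6 = -5 + 6*P)
O = ⅑ (O = 1/(-4 + (-5 + 6*(4 - 1*1))) = 1/(-4 + (-5 + 6*(4 - 1))) = 1/(-4 + (-5 + 6*3)) = 1/(-4 + (-5 + 18)) = 1/(-4 + 13) = 1/9 = ⅑ ≈ 0.11111)
(O + 1/(43 - 28))² = (⅑ + 1/(43 - 28))² = (⅑ + 1/15)² = (8/45)² = 64/2025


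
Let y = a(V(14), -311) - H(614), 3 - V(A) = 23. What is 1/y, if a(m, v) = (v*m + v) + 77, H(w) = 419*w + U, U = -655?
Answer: -1/250625 ≈ -3.9900e-6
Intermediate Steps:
V(A) = -20 (V(A) = 3 - 1*23 = 3 - 23 = -20)
H(w) = -655 + 419*w (H(w) = 419*w - 655 = -655 + 419*w)
a(m, v) = 77 + v + m*v (a(m, v) = (m*v + v) + 77 = (v + m*v) + 77 = 77 + v + m*v)
y = -250625 (y = (77 - 311 - 20*(-311)) - (-655 + 419*614) = (77 - 311 + 6220) - (-655 + 257266) = 5986 - 1*256611 = 5986 - 256611 = -250625)
1/y = 1/(-250625) = -1/250625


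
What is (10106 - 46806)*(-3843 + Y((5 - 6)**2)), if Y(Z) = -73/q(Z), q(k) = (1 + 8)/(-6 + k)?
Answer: 1255947400/9 ≈ 1.3955e+8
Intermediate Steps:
q(k) = 9/(-6 + k)
Y(Z) = 146/3 - 73*Z/9 (Y(Z) = -(-146/3 + 73*Z/9) = -73*(-2/3 + Z/9) = 146/3 - 73*Z/9)
(10106 - 46806)*(-3843 + Y((5 - 6)**2)) = (10106 - 46806)*(-3843 + (146/3 - 73*(5 - 6)**2/9)) = -36700*(-3843 + (146/3 - 73/9*(-1)**2)) = -36700*(-3843 + (146/3 - 73/9*1)) = -36700*(-3843 + (146/3 - 73/9)) = -36700*(-3843 + 365/9) = -36700*(-34222/9) = 1255947400/9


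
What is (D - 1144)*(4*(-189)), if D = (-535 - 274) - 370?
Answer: 1756188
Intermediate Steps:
D = -1179 (D = -809 - 370 = -1179)
(D - 1144)*(4*(-189)) = (-1179 - 1144)*(4*(-189)) = -2323*(-756) = 1756188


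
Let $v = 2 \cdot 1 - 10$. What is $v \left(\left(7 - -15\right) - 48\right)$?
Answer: $208$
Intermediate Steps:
$v = -8$ ($v = 2 - 10 = -8$)
$v \left(\left(7 - -15\right) - 48\right) = - 8 \left(\left(7 - -15\right) - 48\right) = - 8 \left(\left(7 + 15\right) - 48\right) = - 8 \left(22 - 48\right) = \left(-8\right) \left(-26\right) = 208$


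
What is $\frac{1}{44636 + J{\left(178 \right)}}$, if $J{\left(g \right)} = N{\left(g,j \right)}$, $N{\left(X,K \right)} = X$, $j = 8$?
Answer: $\frac{1}{44814} \approx 2.2314 \cdot 10^{-5}$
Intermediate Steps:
$J{\left(g \right)} = g$
$\frac{1}{44636 + J{\left(178 \right)}} = \frac{1}{44636 + 178} = \frac{1}{44814}$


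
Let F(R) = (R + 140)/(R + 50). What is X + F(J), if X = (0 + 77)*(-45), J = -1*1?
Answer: -169646/49 ≈ -3462.2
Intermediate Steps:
J = -1
F(R) = (140 + R)/(50 + R)
X = -3465 (X = 77*(-45) = -3465)
X + F(J) = -3465 + (140 - 1)/(50 - 1) = -3465 + 139/49 = -169646/49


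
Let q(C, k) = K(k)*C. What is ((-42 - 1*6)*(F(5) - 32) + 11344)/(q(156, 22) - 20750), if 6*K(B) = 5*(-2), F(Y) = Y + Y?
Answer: -1240/2101 ≈ -0.59019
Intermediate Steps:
F(Y) = 2*Y
K(B) = -5/3 (K(B) = (5*(-2))/6 = (⅙)*(-10) = -5/3)
q(C, k) = -5*C/3
((-42 - 1*6)*(F(5) - 32) + 11344)/(q(156, 22) - 20750) = ((-42 - 1*6)*(2*5 - 32) + 11344)/(-5/3*156 - 20750) = ((-42 - 6)*(10 - 32) + 11344)/(-260 - 20750) = (-48*(-22) + 11344)/(-21010) = (1056 + 11344)*(-1/21010) = 12400*(-1/21010) = -1240/2101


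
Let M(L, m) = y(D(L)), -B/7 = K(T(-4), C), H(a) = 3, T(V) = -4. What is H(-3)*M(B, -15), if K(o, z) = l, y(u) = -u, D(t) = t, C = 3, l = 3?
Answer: 63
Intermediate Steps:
K(o, z) = 3
B = -21 (B = -7*3 = -21)
M(L, m) = -L
H(-3)*M(B, -15) = 3*(-1*(-21)) = 3*21 = 63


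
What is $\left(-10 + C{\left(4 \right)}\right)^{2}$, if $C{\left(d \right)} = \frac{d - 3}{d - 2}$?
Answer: $\frac{361}{4} \approx 90.25$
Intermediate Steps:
$C{\left(d \right)} = \frac{-3 + d}{-2 + d}$
$\left(-10 + C{\left(4 \right)}\right)^{2} = \left(-10 + \frac{-3 + 4}{-2 + 4}\right)^{2} = \left(-10 + \frac{1}{2} \cdot 1\right)^{2} = \left(-10 + \frac{1}{2}\right)^{2} = \left(- \frac{19}{2}\right)^{2} = \frac{361}{4}$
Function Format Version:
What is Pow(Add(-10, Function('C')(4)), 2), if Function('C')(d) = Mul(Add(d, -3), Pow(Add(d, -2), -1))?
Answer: Rational(361, 4) ≈ 90.250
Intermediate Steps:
Function('C')(d) = Mul(Pow(Add(-2, d), -1), Add(-3, d)) (Function('C')(d) = Mul(Add(-3, d), Pow(Add(-2, d), -1)) = Mul(Pow(Add(-2, d), -1), Add(-3, d)))
Pow(Add(-10, Function('C')(4)), 2) = Pow(Add(-10, Mul(Pow(Add(-2, 4), -1), Add(-3, 4))), 2) = Pow(Add(-10, Mul(Pow(2, -1), 1)), 2) = Pow(Add(-10, Mul(Rational(1, 2), 1)), 2) = Pow(Add(-10, Rational(1, 2)), 2) = Pow(Rational(-19, 2), 2) = Rational(361, 4)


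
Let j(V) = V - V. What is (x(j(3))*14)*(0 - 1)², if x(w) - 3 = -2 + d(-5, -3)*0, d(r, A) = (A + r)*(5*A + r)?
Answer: 14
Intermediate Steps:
j(V) = 0
d(r, A) = (A + r)*(r + 5*A)
x(w) = 1 (x(w) = 3 + (-2 + ((-5)² + 5*(-3)² + 6*(-3)*(-5))*0) = 3 + (-2 + (25 + 5*9 + 90)*0) = 3 + (-2 + (25 + 45 + 90)*0) = 3 + (-2 + 160*0) = 3 + (-2 + 0) = 3 - 2 = 1)
(x(j(3))*14)*(0 - 1)² = (1*14)*(0 - 1)² = 14*(-1)² = 14*1 = 14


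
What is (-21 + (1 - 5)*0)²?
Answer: 441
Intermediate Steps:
(-21 + (1 - 5)*0)² = (-21 - 4*0)² = (-21 + 0)² = (-21)² = 441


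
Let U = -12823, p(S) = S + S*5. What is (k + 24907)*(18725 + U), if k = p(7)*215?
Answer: 200296174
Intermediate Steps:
p(S) = 6*S (p(S) = S + 5*S = 6*S)
k = 9030 (k = (6*7)*215 = 42*215 = 9030)
(k + 24907)*(18725 + U) = (9030 + 24907)*(18725 - 12823) = 33937*5902 = 200296174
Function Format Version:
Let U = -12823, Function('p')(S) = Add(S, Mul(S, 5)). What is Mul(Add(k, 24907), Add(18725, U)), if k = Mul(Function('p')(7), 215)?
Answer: 200296174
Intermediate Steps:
Function('p')(S) = Mul(6, S) (Function('p')(S) = Add(S, Mul(5, S)) = Mul(6, S))
k = 9030 (k = Mul(Mul(6, 7), 215) = Mul(42, 215) = 9030)
Mul(Add(k, 24907), Add(18725, U)) = Mul(Add(9030, 24907), Add(18725, -12823)) = Mul(33937, 5902) = 200296174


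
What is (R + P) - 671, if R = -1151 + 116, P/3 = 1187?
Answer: 1855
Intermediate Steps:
P = 3561 (P = 3*1187 = 3561)
R = -1035
(R + P) - 671 = (-1035 + 3561) - 671 = 2526 - 671 = 1855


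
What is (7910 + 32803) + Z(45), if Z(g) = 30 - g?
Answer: 40698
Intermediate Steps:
(7910 + 32803) + Z(45) = (7910 + 32803) + (30 - 1*45) = 40713 + (30 - 45) = 40713 - 15 = 40698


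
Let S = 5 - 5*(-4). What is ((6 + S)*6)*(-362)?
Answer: -67332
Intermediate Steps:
S = 25 (S = 5 + 20 = 25)
((6 + S)*6)*(-362) = ((6 + 25)*6)*(-362) = (31*6)*(-362) = 186*(-362) = -67332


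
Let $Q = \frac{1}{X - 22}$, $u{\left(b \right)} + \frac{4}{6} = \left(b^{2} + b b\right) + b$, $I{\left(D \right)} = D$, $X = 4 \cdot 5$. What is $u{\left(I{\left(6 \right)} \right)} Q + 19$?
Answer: $- \frac{59}{3} \approx -19.667$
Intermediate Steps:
$X = 20$
$u{\left(b \right)} = - \frac{2}{3} + b + 2 b^{2}$ ($u{\left(b \right)} = - \frac{2}{3} + \left(\left(b^{2} + b b\right) + b\right) = - \frac{2}{3} + \left(\left(b^{2} + b^{2}\right) + b\right) = - \frac{2}{3} + \left(2 b^{2} + b\right) = - \frac{2}{3} + \left(b + 2 b^{2}\right) = - \frac{2}{3} + b + 2 b^{2}$)
$Q = - \frac{1}{2}$ ($Q = \frac{1}{20 - 22} = \frac{1}{-2} = - \frac{1}{2} \approx -0.5$)
$u{\left(I{\left(6 \right)} \right)} Q + 19 = \left(- \frac{2}{3} + 6 + 2 \cdot 6^{2}\right) \left(- \frac{1}{2}\right) + 19 = \left(- \frac{2}{3} + 6 + 2 \cdot 36\right) \left(- \frac{1}{2}\right) + 19 = \left(- \frac{2}{3} + 6 + 72\right) \left(- \frac{1}{2}\right) + 19 = \frac{232}{3} \left(- \frac{1}{2}\right) + 19 = - \frac{116}{3} + 19 = - \frac{59}{3}$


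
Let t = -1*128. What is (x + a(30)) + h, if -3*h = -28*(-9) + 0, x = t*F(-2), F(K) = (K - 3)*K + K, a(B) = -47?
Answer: -1155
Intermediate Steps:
F(K) = K + K*(-3 + K) (F(K) = (-3 + K)*K + K = K*(-3 + K) + K = K + K*(-3 + K))
t = -128
x = -1024 (x = -(-256)*(-2 - 2) = -(-256)*(-4) = -128*8 = -1024)
h = -84 (h = -(-28*(-9) + 0)/3 = -(252 + 0)/3 = -1/3*252 = -84)
(x + a(30)) + h = (-1024 - 47) - 84 = -1071 - 84 = -1155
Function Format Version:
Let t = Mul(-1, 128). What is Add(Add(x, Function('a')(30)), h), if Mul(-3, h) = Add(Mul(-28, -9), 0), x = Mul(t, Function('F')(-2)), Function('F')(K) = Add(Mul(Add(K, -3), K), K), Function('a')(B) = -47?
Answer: -1155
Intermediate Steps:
Function('F')(K) = Add(K, Mul(K, Add(-3, K))) (Function('F')(K) = Add(Mul(Add(-3, K), K), K) = Add(Mul(K, Add(-3, K)), K) = Add(K, Mul(K, Add(-3, K))))
t = -128
x = -1024 (x = Mul(-128, Mul(-2, Add(-2, -2))) = Mul(-128, Mul(-2, -4)) = Mul(-128, 8) = -1024)
h = -84 (h = Mul(Rational(-1, 3), Add(Mul(-28, -9), 0)) = Mul(Rational(-1, 3), Add(252, 0)) = Mul(Rational(-1, 3), 252) = -84)
Add(Add(x, Function('a')(30)), h) = Add(Add(-1024, -47), -84) = Add(-1071, -84) = -1155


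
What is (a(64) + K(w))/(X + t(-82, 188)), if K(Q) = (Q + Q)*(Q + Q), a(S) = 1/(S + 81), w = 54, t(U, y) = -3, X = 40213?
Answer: 1691281/5830450 ≈ 0.29008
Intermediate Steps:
a(S) = 1/(81 + S)
K(Q) = 4*Q² (K(Q) = (2*Q)*(2*Q) = 4*Q²)
(a(64) + K(w))/(X + t(-82, 188)) = (1/(81 + 64) + 4*54²)/(40213 - 3) = (1/145 + 4*2916)/40210 = (1/145 + 11664)*(1/40210) = (1691281/145)*(1/40210) = 1691281/5830450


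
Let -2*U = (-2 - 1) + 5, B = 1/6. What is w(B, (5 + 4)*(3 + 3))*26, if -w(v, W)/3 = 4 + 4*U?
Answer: 0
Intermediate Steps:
B = 1/6 ≈ 0.16667
U = -1 (U = -((-2 - 1) + 5)/2 = -(-3 + 5)/2 = -1/2*2 = -1)
w(v, W) = 0 (w(v, W) = -3*(4 + 4*(-1)) = -3*(4 - 4) = -3*0 = 0)
w(B, (5 + 4)*(3 + 3))*26 = 0*26 = 0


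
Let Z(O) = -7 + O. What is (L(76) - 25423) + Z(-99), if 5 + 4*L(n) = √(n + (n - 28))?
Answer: -102121/4 + √31/2 ≈ -25527.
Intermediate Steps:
L(n) = -5/4 + √(-28 + 2*n)/4 (L(n) = -5/4 + √(n + (n - 28))/4 = -5/4 + √(n + (-28 + n))/4 = -5/4 + √(-28 + 2*n)/4)
(L(76) - 25423) + Z(-99) = ((-5/4 + √(-28 + 2*76)/4) - 25423) + (-7 - 99) = ((-5/4 + √(-28 + 152)/4) - 25423) - 106 = ((-5/4 + √124/4) - 25423) - 106 = ((-5/4 + (2*√31)/4) - 25423) - 106 = ((-5/4 + √31/2) - 25423) - 106 = (-101697/4 + √31/2) - 106 = -102121/4 + √31/2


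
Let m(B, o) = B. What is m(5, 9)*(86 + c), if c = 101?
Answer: 935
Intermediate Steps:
m(5, 9)*(86 + c) = 5*(86 + 101) = 5*187 = 935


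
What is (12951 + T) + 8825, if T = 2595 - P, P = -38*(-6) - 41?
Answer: 24184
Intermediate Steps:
P = 187 (P = 228 - 41 = 187)
T = 2408 (T = 2595 - 1*187 = 2595 - 187 = 2408)
(12951 + T) + 8825 = (12951 + 2408) + 8825 = 15359 + 8825 = 24184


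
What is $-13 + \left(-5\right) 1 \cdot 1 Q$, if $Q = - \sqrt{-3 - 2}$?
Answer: $-13 + 5 i \sqrt{5} \approx -13.0 + 11.18 i$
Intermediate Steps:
$Q = - i \sqrt{5}$ ($Q = - \sqrt{-5} = - i \sqrt{5} \approx - 2.2361 i$)
$-13 + \left(-5\right) 1 \cdot 1 Q = -13 + \left(-5\right) 1 \cdot 1 \left(- i \sqrt{5}\right) = -13 + \left(-5\right) 1 \left(- i \sqrt{5}\right) = -13 - 5 \left(- i \sqrt{5}\right) = -13 + 5 i \sqrt{5}$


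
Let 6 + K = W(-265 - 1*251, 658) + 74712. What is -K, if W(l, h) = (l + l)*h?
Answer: 604350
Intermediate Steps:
W(l, h) = 2*h*l (W(l, h) = (2*l)*h = 2*h*l)
K = -604350 (K = -6 + (2*658*(-265 - 1*251) + 74712) = -6 + (2*658*(-265 - 251) + 74712) = -6 + (2*658*(-516) + 74712) = -6 + (-679056 + 74712) = -6 - 604344 = -604350)
-K = -1*(-604350) = 604350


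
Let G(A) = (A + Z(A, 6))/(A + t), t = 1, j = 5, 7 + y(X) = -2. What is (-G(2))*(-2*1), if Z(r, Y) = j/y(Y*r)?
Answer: 26/27 ≈ 0.96296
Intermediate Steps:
y(X) = -9 (y(X) = -7 - 2 = -9)
Z(r, Y) = -5/9 (Z(r, Y) = 5/(-9) = 5*(-1/9) = -5/9)
G(A) = (-5/9 + A)/(1 + A) (G(A) = (A - 5/9)/(A + 1) = (-5/9 + A)/(1 + A))
(-G(2))*(-2*1) = (-(-5/9 + 2)/(1 + 2))*(-2*1) = -13/(3*9)*(-2) = -1*13/27*(-2) = -13/27*(-2) = 26/27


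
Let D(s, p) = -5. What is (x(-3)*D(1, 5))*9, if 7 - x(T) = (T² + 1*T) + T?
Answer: -180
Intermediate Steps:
x(T) = 7 - T² - 2*T (x(T) = 7 - ((T² + 1*T) + T) = 7 - ((T² + T) + T) = 7 - ((T + T²) + T) = 7 - (T² + 2*T) = 7 + (-T² - 2*T) = 7 - T² - 2*T)
(x(-3)*D(1, 5))*9 = ((7 - 1*(-3)² - 2*(-3))*(-5))*9 = ((7 - 1*9 + 6)*(-5))*9 = ((7 - 9 + 6)*(-5))*9 = (4*(-5))*9 = -20*9 = -180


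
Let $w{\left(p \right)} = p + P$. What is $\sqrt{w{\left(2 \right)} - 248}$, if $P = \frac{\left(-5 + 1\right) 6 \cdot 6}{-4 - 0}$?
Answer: $i \sqrt{210} \approx 14.491 i$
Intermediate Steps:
$P = 36$ ($P = \frac{\left(-4\right) 6 \cdot 6}{-4 + 0} = \frac{\left(-24\right) 6}{-4} = \left(-144\right) \left(- \frac{1}{4}\right) = 36$)
$w{\left(p \right)} = 36 + p$ ($w{\left(p \right)} = p + 36 = 36 + p$)
$\sqrt{w{\left(2 \right)} - 248} = \sqrt{\left(36 + 2\right) - 248} = \sqrt{38 - 248} = \sqrt{-210} = i \sqrt{210}$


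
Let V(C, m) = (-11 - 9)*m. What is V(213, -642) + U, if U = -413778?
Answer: -400938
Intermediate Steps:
V(C, m) = -20*m
V(213, -642) + U = -20*(-642) - 413778 = 12840 - 413778 = -400938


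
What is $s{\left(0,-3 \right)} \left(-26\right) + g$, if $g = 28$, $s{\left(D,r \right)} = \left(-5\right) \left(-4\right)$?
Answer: $-492$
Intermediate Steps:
$s{\left(D,r \right)} = 20$
$s{\left(0,-3 \right)} \left(-26\right) + g = 20 \left(-26\right) + 28 = -520 + 28 = -492$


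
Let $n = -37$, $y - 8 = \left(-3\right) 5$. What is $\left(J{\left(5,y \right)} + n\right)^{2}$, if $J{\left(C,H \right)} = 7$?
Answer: $900$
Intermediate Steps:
$y = -7$ ($y = 8 - 15 = -7$)
$\left(J{\left(5,y \right)} + n\right)^{2} = \left(7 - 37\right)^{2} = \left(-30\right)^{2} = 900$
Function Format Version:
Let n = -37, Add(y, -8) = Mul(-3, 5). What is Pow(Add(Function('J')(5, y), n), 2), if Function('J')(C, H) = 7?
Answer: 900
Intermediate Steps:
y = -7 (y = Add(8, Mul(-3, 5)) = Add(8, -15) = -7)
Pow(Add(Function('J')(5, y), n), 2) = Pow(Add(7, -37), 2) = Pow(-30, 2) = 900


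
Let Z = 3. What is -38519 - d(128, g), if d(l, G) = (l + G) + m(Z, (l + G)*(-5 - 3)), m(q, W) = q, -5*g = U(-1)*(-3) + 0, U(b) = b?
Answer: -193247/5 ≈ -38649.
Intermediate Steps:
g = -3/5 (g = -(-1*(-3) + 0)/5 = -(3 + 0)/5 = -1/5*3 = -3/5 ≈ -0.60000)
d(l, G) = 3 + G + l (d(l, G) = (l + G) + 3 = (G + l) + 3 = 3 + G + l)
-38519 - d(128, g) = -38519 - (3 - 3/5 + 128) = -38519 - 1*652/5 = -38519 - 652/5 = -193247/5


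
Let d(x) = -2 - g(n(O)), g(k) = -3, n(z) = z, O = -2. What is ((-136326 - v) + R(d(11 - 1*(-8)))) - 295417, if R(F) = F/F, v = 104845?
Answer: -536587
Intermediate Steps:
d(x) = 1 (d(x) = -2 - 1*(-3) = -2 + 3 = 1)
R(F) = 1
((-136326 - v) + R(d(11 - 1*(-8)))) - 295417 = ((-136326 - 1*104845) + 1) - 295417 = ((-136326 - 104845) + 1) - 295417 = (-241171 + 1) - 295417 = -241170 - 295417 = -536587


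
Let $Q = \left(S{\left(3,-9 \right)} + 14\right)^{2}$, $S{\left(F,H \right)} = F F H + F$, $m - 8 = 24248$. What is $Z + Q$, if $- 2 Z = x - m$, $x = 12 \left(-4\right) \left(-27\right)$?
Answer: $15576$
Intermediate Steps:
$m = 24256$ ($m = 8 + 24248 = 24256$)
$S{\left(F,H \right)} = F + H F^{2}$ ($S{\left(F,H \right)} = F^{2} H + F = H F^{2} + F = F + H F^{2}$)
$x = 1296$ ($x = \left(-48\right) \left(-27\right) = 1296$)
$Q = 4096$ ($Q = \left(3 \left(1 + 3 \left(-9\right)\right) + 14\right)^{2} = \left(3 \left(1 - 27\right) + 14\right)^{2} = \left(3 \left(-26\right) + 14\right)^{2} = \left(-78 + 14\right)^{2} = \left(-64\right)^{2} = 4096$)
$Z = 11480$ ($Z = - \frac{1296 - 24256}{2} = \left(- \frac{1}{2}\right) \left(-22960\right) = 11480$)
$Z + Q = 11480 + 4096 = 15576$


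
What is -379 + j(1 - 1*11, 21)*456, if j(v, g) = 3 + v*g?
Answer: -94771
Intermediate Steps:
j(v, g) = 3 + g*v
-379 + j(1 - 1*11, 21)*456 = -379 + (3 + 21*(1 - 1*11))*456 = -379 + (3 + 21*(1 - 11))*456 = -379 + (3 + 21*(-10))*456 = -379 + (3 - 210)*456 = -379 - 207*456 = -379 - 94392 = -94771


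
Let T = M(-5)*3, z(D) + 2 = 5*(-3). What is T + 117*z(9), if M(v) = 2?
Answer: -1983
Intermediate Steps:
z(D) = -17 (z(D) = -2 + 5*(-3) = -2 - 15 = -17)
T = 6 (T = 2*3 = 6)
T + 117*z(9) = 6 + 117*(-17) = 6 - 1989 = -1983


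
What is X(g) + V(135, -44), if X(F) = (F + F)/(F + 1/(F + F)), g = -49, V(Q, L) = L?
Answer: -201728/4803 ≈ -42.000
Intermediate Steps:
X(F) = 2*F/(F + 1/(2*F)) (X(F) = (2*F)/(F + 1/(2*F)) = 2*F/(F + 1/(2*F)))
X(g) + V(135, -44) = 4*(-49)²/(1 + 2*(-49)²) - 44 = 4*2401/(1 + 2*2401) - 44 = 4*2401/(1 + 4802) - 44 = 4*2401/4803 - 44 = 4*2401*(1/4803) - 44 = 9604/4803 - 44 = -201728/4803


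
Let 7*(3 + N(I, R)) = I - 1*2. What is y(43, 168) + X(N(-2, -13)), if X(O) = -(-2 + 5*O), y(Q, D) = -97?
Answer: -540/7 ≈ -77.143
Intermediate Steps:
N(I, R) = -23/7 + I/7 (N(I, R) = -3 + (I - 1*2)/7 = -3 + (I - 2)/7 = -3 + (-2 + I)/7 = -3 + (-2/7 + I/7) = -23/7 + I/7)
X(O) = 2 - 5*O
y(43, 168) + X(N(-2, -13)) = -97 + (2 - 5*(-23/7 + (⅐)*(-2))) = -97 + (2 - 5*(-23/7 - 2/7)) = -97 + (2 - 5*(-25/7)) = -97 + (2 + 125/7) = -97 + 139/7 = -540/7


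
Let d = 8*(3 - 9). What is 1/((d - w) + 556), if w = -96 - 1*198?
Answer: 1/802 ≈ 0.0012469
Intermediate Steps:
d = -48 (d = 8*(-6) = -48)
w = -294 (w = -96 - 198 = -294)
1/((d - w) + 556) = 1/((-48 - 1*(-294)) + 556) = 1/((-48 + 294) + 556) = 1/(246 + 556) = 1/802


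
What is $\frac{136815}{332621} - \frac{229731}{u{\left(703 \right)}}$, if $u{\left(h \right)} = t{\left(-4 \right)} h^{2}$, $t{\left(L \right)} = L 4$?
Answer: $\frac{1158256624311}{2630148668624} \approx 0.44038$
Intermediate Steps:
$t{\left(L \right)} = 4 L$
$u{\left(h \right)} = - 16 h^{2}$ ($u{\left(h \right)} = 4 \left(-4\right) h^{2} = - 16 h^{2}$)
$\frac{136815}{332621} - \frac{229731}{u{\left(703 \right)}} = \frac{136815}{332621} - \frac{229731}{\left(-16\right) 703^{2}} = 136815 \cdot \frac{1}{332621} - \frac{229731}{\left(-16\right) 494209} = \frac{136815}{332621} - \frac{229731}{-7907344} = \frac{136815}{332621} - - \frac{229731}{7907344} = \frac{136815}{332621} + \frac{229731}{7907344} = \frac{1158256624311}{2630148668624}$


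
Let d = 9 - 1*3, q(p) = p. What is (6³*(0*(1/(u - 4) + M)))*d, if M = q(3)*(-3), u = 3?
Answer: 0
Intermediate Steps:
M = -9 (M = 3*(-3) = -9)
d = 6 (d = 9 - 3 = 6)
(6³*(0*(1/(u - 4) + M)))*d = (6³*(0*(1/(3 - 4) - 9)))*6 = (216*(0*(1/(-1) - 9)))*6 = (216*(0*(-1 - 9)))*6 = (216*(0*(-10)))*6 = (216*0)*6 = 0*6 = 0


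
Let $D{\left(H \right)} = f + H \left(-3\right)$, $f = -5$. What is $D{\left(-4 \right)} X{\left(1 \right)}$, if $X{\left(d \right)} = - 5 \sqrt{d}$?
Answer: $-35$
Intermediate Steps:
$D{\left(H \right)} = -5 - 3 H$ ($D{\left(H \right)} = -5 + H \left(-3\right) = -5 - 3 H$)
$D{\left(-4 \right)} X{\left(1 \right)} = \left(-5 - -12\right) \left(- 5 \sqrt{1}\right) = \left(-5 + 12\right) \left(\left(-5\right) 1\right) = 7 \left(-5\right) = -35$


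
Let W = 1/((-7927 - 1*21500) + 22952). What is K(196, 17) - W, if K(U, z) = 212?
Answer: 1372701/6475 ≈ 212.00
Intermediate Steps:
W = -1/6475 (W = 1/((-7927 - 21500) + 22952) = 1/(-29427 + 22952) = 1/(-6475) = -1/6475 ≈ -0.00015444)
K(196, 17) - W = 212 - 1*(-1/6475) = 212 + 1/6475 = 1372701/6475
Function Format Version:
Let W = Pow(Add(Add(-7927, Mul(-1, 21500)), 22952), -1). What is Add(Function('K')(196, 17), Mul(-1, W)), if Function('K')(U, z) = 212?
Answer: Rational(1372701, 6475) ≈ 212.00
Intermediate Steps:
W = Rational(-1, 6475) (W = Pow(Add(Add(-7927, -21500), 22952), -1) = Pow(Add(-29427, 22952), -1) = Pow(-6475, -1) = Rational(-1, 6475) ≈ -0.00015444)
Add(Function('K')(196, 17), Mul(-1, W)) = Add(212, Mul(-1, Rational(-1, 6475))) = Add(212, Rational(1, 6475)) = Rational(1372701, 6475)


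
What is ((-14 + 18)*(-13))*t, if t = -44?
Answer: 2288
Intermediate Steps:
((-14 + 18)*(-13))*t = ((-14 + 18)*(-13))*(-44) = (4*(-13))*(-44) = -52*(-44) = 2288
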